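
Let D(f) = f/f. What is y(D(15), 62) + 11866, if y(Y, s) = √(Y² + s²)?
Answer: 11866 + √3845 ≈ 11928.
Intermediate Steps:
D(f) = 1
y(D(15), 62) + 11866 = √(1² + 62²) + 11866 = √(1 + 3844) + 11866 = √3845 + 11866 = 11866 + √3845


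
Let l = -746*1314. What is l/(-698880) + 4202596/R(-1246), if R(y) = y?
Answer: -17475529217/5183360 ≈ -3371.5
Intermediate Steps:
l = -980244
l/(-698880) + 4202596/R(-1246) = -980244/(-698880) + 4202596/(-1246) = -980244*(-1/698880) + 4202596*(-1/1246) = 81687/58240 - 2101298/623 = -17475529217/5183360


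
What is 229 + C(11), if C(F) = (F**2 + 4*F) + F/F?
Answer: 395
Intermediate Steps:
C(F) = 1 + F**2 + 4*F (C(F) = (F**2 + 4*F) + 1 = 1 + F**2 + 4*F)
229 + C(11) = 229 + (1 + 11**2 + 4*11) = 229 + (1 + 121 + 44) = 229 + 166 = 395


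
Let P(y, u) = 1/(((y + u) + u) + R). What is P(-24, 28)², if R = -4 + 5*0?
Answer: 1/784 ≈ 0.0012755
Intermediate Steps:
R = -4 (R = -4 + 0 = -4)
P(y, u) = 1/(-4 + y + 2*u) (P(y, u) = 1/(((y + u) + u) - 4) = 1/(((u + y) + u) - 4) = 1/((y + 2*u) - 4) = 1/(-4 + y + 2*u))
P(-24, 28)² = (1/(-4 - 24 + 2*28))² = (1/(-4 - 24 + 56))² = (1/28)² = 1/784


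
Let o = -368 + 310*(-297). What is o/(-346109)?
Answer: 92438/346109 ≈ 0.26708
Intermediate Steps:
o = -92438 (o = -368 - 92070 = -92438)
o/(-346109) = -92438/(-346109) = -92438*(-1/346109) = 92438/346109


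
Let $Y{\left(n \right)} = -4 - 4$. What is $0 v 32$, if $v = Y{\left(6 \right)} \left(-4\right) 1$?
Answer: $0$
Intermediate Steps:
$Y{\left(n \right)} = -8$ ($Y{\left(n \right)} = -4 - 4 = -8$)
$v = 32$ ($v = \left(-8\right) \left(-4\right) 1 = 32 \cdot 1 = 32$)
$0 v 32 = 0 \cdot 32 \cdot 32 = 0 \cdot 32 = 0$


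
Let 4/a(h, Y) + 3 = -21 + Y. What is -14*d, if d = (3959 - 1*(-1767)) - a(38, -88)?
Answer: -160329/2 ≈ -80165.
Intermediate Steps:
a(h, Y) = 4/(-24 + Y) (a(h, Y) = 4/(-3 + (-21 + Y)) = 4/(-24 + Y))
d = 160329/28 (d = (3959 - 1*(-1767)) - 4/(-24 - 88) = (3959 + 1767) - 4/(-112) = 5726 - 4*(-1)/112 = 5726 - 1*(-1/28) = 5726 + 1/28 = 160329/28 ≈ 5726.0)
-14*d = -14*160329/28 = -160329/2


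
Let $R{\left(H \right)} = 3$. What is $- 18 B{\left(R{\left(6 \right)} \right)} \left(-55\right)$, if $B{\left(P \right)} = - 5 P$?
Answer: $-14850$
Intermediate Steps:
$- 18 B{\left(R{\left(6 \right)} \right)} \left(-55\right) = - 18 \left(\left(-5\right) 3\right) \left(-55\right) = \left(-18\right) \left(-15\right) \left(-55\right) = 270 \left(-55\right) = -14850$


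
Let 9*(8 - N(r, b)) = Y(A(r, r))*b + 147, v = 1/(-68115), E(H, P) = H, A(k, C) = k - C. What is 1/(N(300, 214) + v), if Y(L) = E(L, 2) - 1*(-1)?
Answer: -204345/6561748 ≈ -0.031142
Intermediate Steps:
v = -1/68115 ≈ -1.4681e-5
Y(L) = 1 + L (Y(L) = L - 1*(-1) = L + 1 = 1 + L)
N(r, b) = -25/3 - b/9 (N(r, b) = 8 - ((1 + (r - r))*b + 147)/9 = 8 - ((1 + 0)*b + 147)/9 = 8 - (1*b + 147)/9 = 8 - (b + 147)/9 = 8 - (147 + b)/9 = 8 + (-49/3 - b/9) = -25/3 - b/9)
1/(N(300, 214) + v) = 1/((-25/3 - ⅑*214) - 1/68115) = 1/((-25/3 - 214/9) - 1/68115) = 1/(-289/9 - 1/68115) = 1/(-6561748/204345) = -204345/6561748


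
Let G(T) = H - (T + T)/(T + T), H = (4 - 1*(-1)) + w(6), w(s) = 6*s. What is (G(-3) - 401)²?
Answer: 130321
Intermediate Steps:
H = 41 (H = (4 - 1*(-1)) + 6*6 = (4 + 1) + 36 = 5 + 36 = 41)
G(T) = 40 (G(T) = 41 - (T + T)/(T + T) = 41 - 2*T/(2*T) = 41 - 2*T*1/(2*T) = 41 - 1*1 = 41 - 1 = 40)
(G(-3) - 401)² = (40 - 401)² = (-361)² = 130321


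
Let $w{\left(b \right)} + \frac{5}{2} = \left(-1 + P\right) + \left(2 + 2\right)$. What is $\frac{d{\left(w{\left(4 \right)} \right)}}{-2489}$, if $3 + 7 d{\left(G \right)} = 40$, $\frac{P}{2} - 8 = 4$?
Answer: $- \frac{37}{17423} \approx -0.0021236$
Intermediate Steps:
$P = 24$ ($P = 16 + 2 \cdot 4 = 16 + 8 = 24$)
$w{\left(b \right)} = \frac{49}{2}$ ($w{\left(b \right)} = - \frac{5}{2} + \left(\left(-1 + 24\right) + \left(2 + 2\right)\right) = - \frac{5}{2} + \left(23 + 4\right) = - \frac{5}{2} + 27 = \frac{49}{2}$)
$d{\left(G \right)} = \frac{37}{7}$ ($d{\left(G \right)} = - \frac{3}{7} + \frac{1}{7} \cdot 40 = - \frac{3}{7} + \frac{40}{7} = \frac{37}{7}$)
$\frac{d{\left(w{\left(4 \right)} \right)}}{-2489} = \frac{37}{7 \left(-2489\right)} = \frac{37}{7} \left(- \frac{1}{2489}\right) = - \frac{37}{17423}$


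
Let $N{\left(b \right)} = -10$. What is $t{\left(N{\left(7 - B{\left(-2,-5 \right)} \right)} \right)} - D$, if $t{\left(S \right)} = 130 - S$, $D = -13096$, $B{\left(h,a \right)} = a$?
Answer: $13236$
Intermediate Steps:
$t{\left(N{\left(7 - B{\left(-2,-5 \right)} \right)} \right)} - D = \left(130 - -10\right) - -13096 = \left(130 + 10\right) + 13096 = 140 + 13096 = 13236$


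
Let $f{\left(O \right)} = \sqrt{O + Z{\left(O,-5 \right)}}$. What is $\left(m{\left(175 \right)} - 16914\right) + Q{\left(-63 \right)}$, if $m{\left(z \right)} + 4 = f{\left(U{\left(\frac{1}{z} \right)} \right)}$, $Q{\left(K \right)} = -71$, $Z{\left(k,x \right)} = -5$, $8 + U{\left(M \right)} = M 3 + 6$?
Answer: $-16989 + \frac{i \sqrt{8554}}{35} \approx -16989.0 + 2.6425 i$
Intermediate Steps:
$U{\left(M \right)} = -2 + 3 M$ ($U{\left(M \right)} = -8 + \left(M 3 + 6\right) = -8 + \left(3 M + 6\right) = -8 + \left(6 + 3 M\right) = -2 + 3 M$)
$f{\left(O \right)} = \sqrt{-5 + O}$ ($f{\left(O \right)} = \sqrt{O - 5} = \sqrt{-5 + O}$)
$m{\left(z \right)} = -4 + \sqrt{-7 + \frac{3}{z}}$ ($m{\left(z \right)} = -4 + \sqrt{-5 - \left(2 - \frac{3}{z}\right)} = -4 + \sqrt{-7 + \frac{3}{z}}$)
$\left(m{\left(175 \right)} - 16914\right) + Q{\left(-63 \right)} = \left(\left(-4 + \sqrt{-7 + \frac{3}{175}}\right) - 16914\right) - 71 = \left(\left(-4 + \sqrt{- \frac{1222}{175}}\right) - 16914\right) - 71 = \left(\left(-4 + \frac{i \sqrt{8554}}{35}\right) - 16914\right) - 71 = \left(-16918 + \frac{i \sqrt{8554}}{35}\right) - 71 = -16989 + \frac{i \sqrt{8554}}{35}$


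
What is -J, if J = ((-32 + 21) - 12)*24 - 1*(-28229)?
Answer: -27677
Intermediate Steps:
J = 27677 (J = (-11 - 12)*24 + 28229 = -23*24 + 28229 = -552 + 28229 = 27677)
-J = -1*27677 = -27677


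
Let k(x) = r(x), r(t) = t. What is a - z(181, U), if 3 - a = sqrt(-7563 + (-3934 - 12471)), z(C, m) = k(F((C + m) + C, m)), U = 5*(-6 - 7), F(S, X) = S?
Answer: -294 - 4*I*sqrt(1498) ≈ -294.0 - 154.82*I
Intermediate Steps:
k(x) = x
U = -65 (U = 5*(-13) = -65)
z(C, m) = m + 2*C (z(C, m) = (C + m) + C = m + 2*C)
a = 3 - 4*I*sqrt(1498) (a = 3 - sqrt(-7563 + (-3934 - 12471)) = 3 - sqrt(-7563 - 16405) = 3 - sqrt(-23968) = 3 - 4*I*sqrt(1498) ≈ 3.0 - 154.82*I)
a - z(181, U) = (3 - 4*I*sqrt(1498)) - (-65 + 2*181) = (3 - 4*I*sqrt(1498)) - (-65 + 362) = (3 - 4*I*sqrt(1498)) - 1*297 = (3 - 4*I*sqrt(1498)) - 297 = -294 - 4*I*sqrt(1498)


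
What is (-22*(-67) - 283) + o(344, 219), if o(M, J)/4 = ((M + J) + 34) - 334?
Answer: 2243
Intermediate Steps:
o(M, J) = -1200 + 4*J + 4*M (o(M, J) = 4*(((M + J) + 34) - 334) = 4*(((J + M) + 34) - 334) = 4*((34 + J + M) - 334) = 4*(-300 + J + M) = -1200 + 4*J + 4*M)
(-22*(-67) - 283) + o(344, 219) = (-22*(-67) - 283) + (-1200 + 4*219 + 4*344) = (1474 - 283) + (-1200 + 876 + 1376) = 1191 + 1052 = 2243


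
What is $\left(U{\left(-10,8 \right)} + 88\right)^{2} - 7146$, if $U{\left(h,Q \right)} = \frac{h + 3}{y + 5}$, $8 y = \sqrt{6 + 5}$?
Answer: $\frac{18132806}{51529} + \frac{314496 \sqrt{11}}{51529} \approx 372.14$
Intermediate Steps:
$y = \frac{\sqrt{11}}{8}$ ($y = \frac{\sqrt{6 + 5}}{8} = \frac{\sqrt{11}}{8} \approx 0.41458$)
$U{\left(h,Q \right)} = \frac{3 + h}{5 + \frac{\sqrt{11}}{8}}$ ($U{\left(h,Q \right)} = \frac{h + 3}{\frac{\sqrt{11}}{8} + 5} = \frac{3 + h}{5 + \frac{\sqrt{11}}{8}}$)
$\left(U{\left(-10,8 \right)} + 88\right)^{2} - 7146 = \left(\frac{3 - 10}{5 + \frac{\sqrt{11}}{8}} + 88\right)^{2} - 7146 = \left(\frac{1}{5 + \frac{\sqrt{11}}{8}} \left(-7\right) + 88\right)^{2} - 7146 = \left(- \frac{7}{5 + \frac{\sqrt{11}}{8}} + 88\right)^{2} - 7146 = \left(88 - \frac{7}{5 + \frac{\sqrt{11}}{8}}\right)^{2} - 7146 = -7146 + \left(88 - \frac{7}{5 + \frac{\sqrt{11}}{8}}\right)^{2}$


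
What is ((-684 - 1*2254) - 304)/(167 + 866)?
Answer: -3242/1033 ≈ -3.1384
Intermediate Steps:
((-684 - 1*2254) - 304)/(167 + 866) = ((-684 - 2254) - 304)/1033 = (-2938 - 304)*(1/1033) = -3242*1/1033 = -3242/1033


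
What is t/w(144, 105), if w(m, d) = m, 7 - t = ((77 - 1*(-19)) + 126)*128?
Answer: -28409/144 ≈ -197.28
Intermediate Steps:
t = -28409 (t = 7 - ((77 - 1*(-19)) + 126)*128 = 7 - ((77 + 19) + 126)*128 = 7 - (96 + 126)*128 = 7 - 222*128 = 7 - 1*28416 = 7 - 28416 = -28409)
t/w(144, 105) = -28409/144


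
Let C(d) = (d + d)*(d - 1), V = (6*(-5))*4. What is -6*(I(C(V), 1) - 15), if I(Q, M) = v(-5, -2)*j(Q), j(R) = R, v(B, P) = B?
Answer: 871290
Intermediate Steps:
V = -120 (V = -30*4 = -120)
C(d) = 2*d*(-1 + d) (C(d) = (2*d)*(-1 + d) = 2*d*(-1 + d))
I(Q, M) = -5*Q
-6*(I(C(V), 1) - 15) = -6*(-10*(-120)*(-1 - 120) - 15) = -6*(-10*(-120)*(-121) - 15) = -6*(-5*29040 - 15) = -6*(-145200 - 15) = -6*(-145215) = 871290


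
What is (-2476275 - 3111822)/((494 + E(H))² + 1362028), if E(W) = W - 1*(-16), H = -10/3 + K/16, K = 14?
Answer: -3218743872/932904889 ≈ -3.4502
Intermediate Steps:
H = -59/24 (H = -10/3 + 14/16 = -10*⅓ + 14*(1/16) = -10/3 + 7/8 = -59/24 ≈ -2.4583)
E(W) = 16 + W (E(W) = W + 16 = 16 + W)
(-2476275 - 3111822)/((494 + E(H))² + 1362028) = (-2476275 - 3111822)/((494 + (16 - 59/24))² + 1362028) = -5588097/((494 + 325/24)² + 1362028) = -5588097/((12181/24)² + 1362028) = -5588097/(148376761/576 + 1362028) = -5588097/932904889/576 = -5588097*576/932904889 = -3218743872/932904889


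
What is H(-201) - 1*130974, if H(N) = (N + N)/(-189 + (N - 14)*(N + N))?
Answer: -3765109712/28747 ≈ -1.3097e+5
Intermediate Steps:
H(N) = 2*N/(-189 + 2*N*(-14 + N)) (H(N) = (2*N)/(-189 + (-14 + N)*(2*N)) = (2*N)/(-189 + 2*N*(-14 + N)) = 2*N/(-189 + 2*N*(-14 + N)))
H(-201) - 1*130974 = 2*(-201)/(-189 - 28*(-201) + 2*(-201)²) - 1*130974 = 2*(-201)/(-189 + 5628 + 2*40401) - 130974 = 2*(-201)/(-189 + 5628 + 80802) - 130974 = 2*(-201)/86241 - 130974 = 2*(-201)*(1/86241) - 130974 = -134/28747 - 130974 = -3765109712/28747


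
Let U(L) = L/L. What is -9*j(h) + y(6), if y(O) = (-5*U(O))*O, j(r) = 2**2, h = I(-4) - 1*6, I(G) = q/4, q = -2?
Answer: -66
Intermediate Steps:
I(G) = -1/2 (I(G) = -2/4 = -2*1/4 = -1/2)
U(L) = 1
h = -13/2 (h = -1/2 - 1*6 = -1/2 - 6 = -13/2 ≈ -6.5000)
j(r) = 4
y(O) = -5*O (y(O) = (-5*1)*O = -5*O)
-9*j(h) + y(6) = -9*4 - 5*6 = -36 - 30 = -66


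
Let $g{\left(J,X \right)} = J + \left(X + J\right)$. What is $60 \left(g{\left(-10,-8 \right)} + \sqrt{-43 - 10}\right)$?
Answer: $-1680 + 60 i \sqrt{53} \approx -1680.0 + 436.81 i$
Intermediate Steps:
$g{\left(J,X \right)} = X + 2 J$ ($g{\left(J,X \right)} = J + \left(J + X\right) = X + 2 J$)
$60 \left(g{\left(-10,-8 \right)} + \sqrt{-43 - 10}\right) = 60 \left(\left(-8 + 2 \left(-10\right)\right) + \sqrt{-43 - 10}\right) = 60 \left(\left(-8 - 20\right) + \sqrt{-53}\right) = 60 \left(-28 + i \sqrt{53}\right) = -1680 + 60 i \sqrt{53}$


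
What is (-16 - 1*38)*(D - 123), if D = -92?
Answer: 11610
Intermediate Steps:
(-16 - 1*38)*(D - 123) = (-16 - 1*38)*(-92 - 123) = (-16 - 38)*(-215) = -54*(-215) = 11610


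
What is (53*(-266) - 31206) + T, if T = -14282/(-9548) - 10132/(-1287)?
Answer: -25299678847/558558 ≈ -45295.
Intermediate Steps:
T = 5232785/558558 (T = -14282*(-1/9548) - 10132*(-1/1287) = 7141/4774 + 10132/1287 = 5232785/558558 ≈ 9.3684)
(53*(-266) - 31206) + T = (53*(-266) - 31206) + 5232785/558558 = (-14098 - 31206) + 5232785/558558 = -45304 + 5232785/558558 = -25299678847/558558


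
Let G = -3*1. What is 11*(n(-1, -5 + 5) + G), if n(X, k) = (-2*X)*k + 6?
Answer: 33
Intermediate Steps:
G = -3
n(X, k) = 6 - 2*X*k (n(X, k) = -2*X*k + 6 = 6 - 2*X*k)
11*(n(-1, -5 + 5) + G) = 11*((6 - 2*(-1)*(-5 + 5)) - 3) = 11*((6 - 2*(-1)*0) - 3) = 11*((6 + 0) - 3) = 11*(6 - 3) = 11*3 = 33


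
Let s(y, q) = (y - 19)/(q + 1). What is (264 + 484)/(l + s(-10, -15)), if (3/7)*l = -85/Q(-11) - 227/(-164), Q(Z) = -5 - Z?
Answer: -702576/26069 ≈ -26.951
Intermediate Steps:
s(y, q) = (-19 + y)/(1 + q)
l = -44023/1476 (l = 7*(-85/(-5 - 1*(-11)) - 227/(-164))/3 = 7*(-85/(-5 + 11) - 227*(-1/164))/3 = 7*(-85/6 + 227/164)/3 = (7/3)*(-6289/492) = -44023/1476 ≈ -29.826)
(264 + 484)/(l + s(-10, -15)) = (264 + 484)/(-44023/1476 + (-19 - 10)/(1 - 15)) = 748/(-44023/1476 - 29/(-14)) = 748/(-44023/1476 - 1/14*(-29)) = 748/(-44023/1476 + 29/14) = 748/(-286759/10332) = 748*(-10332/286759) = -702576/26069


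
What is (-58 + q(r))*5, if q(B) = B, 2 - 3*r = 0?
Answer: -860/3 ≈ -286.67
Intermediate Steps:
r = 2/3 (r = 2/3 - 1/3*0 = 2/3 + 0 = 2/3 ≈ 0.66667)
(-58 + q(r))*5 = (-58 + 2/3)*5 = -172/3*5 = -860/3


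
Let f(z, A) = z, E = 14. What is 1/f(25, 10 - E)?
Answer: 1/25 ≈ 0.040000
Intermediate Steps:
1/f(25, 10 - E) = 1/25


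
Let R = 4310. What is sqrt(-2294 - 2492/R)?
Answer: 12*I*sqrt(74000545)/2155 ≈ 47.902*I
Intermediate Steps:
sqrt(-2294 - 2492/R) = sqrt(-2294 - 2492/4310) = sqrt(-2294 - 2492*1/4310) = sqrt(-2294 - 1246/2155) = sqrt(-4944816/2155) = 12*I*sqrt(74000545)/2155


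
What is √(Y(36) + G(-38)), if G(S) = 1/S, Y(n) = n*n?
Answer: 11*√15466/38 ≈ 36.000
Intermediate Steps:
Y(n) = n²
√(Y(36) + G(-38)) = √(36² + 1/(-38)) = √(1296 - 1/38) = √(49247/38) = 11*√15466/38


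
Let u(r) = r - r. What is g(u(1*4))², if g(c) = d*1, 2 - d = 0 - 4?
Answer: 36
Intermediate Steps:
d = 6 (d = 2 - (0 - 4) = 2 - 1*(-4) = 2 + 4 = 6)
u(r) = 0
g(c) = 6 (g(c) = 6*1 = 6)
g(u(1*4))² = 6² = 36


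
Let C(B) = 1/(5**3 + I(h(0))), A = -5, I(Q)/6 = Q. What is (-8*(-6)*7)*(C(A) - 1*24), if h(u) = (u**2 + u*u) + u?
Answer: -1007664/125 ≈ -8061.3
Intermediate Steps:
h(u) = u + 2*u**2 (h(u) = (u**2 + u**2) + u = 2*u**2 + u = u + 2*u**2)
I(Q) = 6*Q
C(B) = 1/125 (C(B) = 1/(5**3 + 6*(0*(1 + 2*0))) = 1/(125 + 6*(0*(1 + 0))) = 1/(125 + 6*(0*1)) = 1/(125 + 6*0) = 1/(125 + 0) = 1/125)
(-8*(-6)*7)*(C(A) - 1*24) = (-8*(-6)*7)*(1/125 - 1*24) = (48*7)*(1/125 - 24) = 336*(-2999/125) = -1007664/125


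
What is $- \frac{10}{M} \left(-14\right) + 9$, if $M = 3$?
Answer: $\frac{167}{3} \approx 55.667$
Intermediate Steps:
$- \frac{10}{M} \left(-14\right) + 9 = - \frac{10}{3} \left(-14\right) + 9 = \left(-10\right) \frac{1}{3} \left(-14\right) + 9 = \left(- \frac{10}{3}\right) \left(-14\right) + 9 = \frac{140}{3} + 9 = \frac{167}{3}$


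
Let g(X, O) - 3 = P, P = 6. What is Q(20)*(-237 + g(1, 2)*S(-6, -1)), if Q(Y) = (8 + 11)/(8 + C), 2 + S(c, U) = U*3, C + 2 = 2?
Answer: -2679/4 ≈ -669.75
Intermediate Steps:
C = 0 (C = -2 + 2 = 0)
S(c, U) = -2 + 3*U (S(c, U) = -2 + U*3 = -2 + 3*U)
g(X, O) = 9 (g(X, O) = 3 + 6 = 9)
Q(Y) = 19/8 (Q(Y) = (8 + 11)/(8 + 0) = 19/8)
Q(20)*(-237 + g(1, 2)*S(-6, -1)) = 19*(-237 + 9*(-2 + 3*(-1)))/8 = 19*(-237 + 9*(-2 - 3))/8 = 19*(-237 + 9*(-5))/8 = 19*(-237 - 45)/8 = (19/8)*(-282) = -2679/4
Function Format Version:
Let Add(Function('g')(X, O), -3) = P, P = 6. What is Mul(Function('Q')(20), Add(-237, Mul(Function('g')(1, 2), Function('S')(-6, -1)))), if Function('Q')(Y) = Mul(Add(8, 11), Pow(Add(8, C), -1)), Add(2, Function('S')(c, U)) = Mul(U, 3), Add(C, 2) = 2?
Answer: Rational(-2679, 4) ≈ -669.75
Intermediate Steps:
C = 0 (C = Add(-2, 2) = 0)
Function('S')(c, U) = Add(-2, Mul(3, U)) (Function('S')(c, U) = Add(-2, Mul(U, 3)) = Add(-2, Mul(3, U)))
Function('g')(X, O) = 9 (Function('g')(X, O) = Add(3, 6) = 9)
Function('Q')(Y) = Rational(19, 8) (Function('Q')(Y) = Mul(Add(8, 11), Pow(Add(8, 0), -1)) = Mul(19, Pow(8, -1)) = Mul(19, Rational(1, 8)) = Rational(19, 8))
Mul(Function('Q')(20), Add(-237, Mul(Function('g')(1, 2), Function('S')(-6, -1)))) = Mul(Rational(19, 8), Add(-237, Mul(9, Add(-2, Mul(3, -1))))) = Mul(Rational(19, 8), Add(-237, Mul(9, Add(-2, -3)))) = Mul(Rational(19, 8), Add(-237, Mul(9, -5))) = Mul(Rational(19, 8), Add(-237, -45)) = Mul(Rational(19, 8), -282) = Rational(-2679, 4)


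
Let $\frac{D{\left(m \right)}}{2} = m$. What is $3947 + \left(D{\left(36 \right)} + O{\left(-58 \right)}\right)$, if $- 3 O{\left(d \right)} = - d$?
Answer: $\frac{11999}{3} \approx 3999.7$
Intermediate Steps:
$D{\left(m \right)} = 2 m$
$O{\left(d \right)} = \frac{d}{3}$ ($O{\left(d \right)} = - \frac{\left(-1\right) d}{3} = \frac{d}{3}$)
$3947 + \left(D{\left(36 \right)} + O{\left(-58 \right)}\right) = 3947 + \left(2 \cdot 36 + \frac{1}{3} \left(-58\right)\right) = 3947 + \left(72 - \frac{58}{3}\right) = 3947 + \frac{158}{3} = \frac{11999}{3}$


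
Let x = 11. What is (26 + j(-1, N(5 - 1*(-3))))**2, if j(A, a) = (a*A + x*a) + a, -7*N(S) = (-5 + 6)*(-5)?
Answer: 56169/49 ≈ 1146.3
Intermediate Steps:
N(S) = 5/7 (N(S) = -(-5 + 6)*(-5)/7 = -(-5)/7 = -1/7*(-5) = 5/7)
j(A, a) = 12*a + A*a (j(A, a) = (a*A + 11*a) + a = (A*a + 11*a) + a = (11*a + A*a) + a = 12*a + A*a)
(26 + j(-1, N(5 - 1*(-3))))**2 = (26 + 5*(12 - 1)/7)**2 = (26 + (5/7)*11)**2 = (26 + 55/7)**2 = (237/7)**2 = 56169/49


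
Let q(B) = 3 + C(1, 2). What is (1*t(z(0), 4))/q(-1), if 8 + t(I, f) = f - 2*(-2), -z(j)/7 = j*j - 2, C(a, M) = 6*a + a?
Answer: 0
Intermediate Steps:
C(a, M) = 7*a
q(B) = 10 (q(B) = 3 + 7*1 = 3 + 7 = 10)
z(j) = 14 - 7*j**2 (z(j) = -7*(j*j - 2) = -7*(j**2 - 2) = -7*(-2 + j**2) = 14 - 7*j**2)
t(I, f) = -4 + f (t(I, f) = -8 + (f - 2*(-2)) = -8 + (f + 4) = -8 + (4 + f) = -4 + f)
(1*t(z(0), 4))/q(-1) = (1*(-4 + 4))/10 = (1*0)*(1/10) = 0*(1/10) = 0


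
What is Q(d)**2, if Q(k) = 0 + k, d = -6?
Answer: 36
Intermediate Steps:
Q(k) = k
Q(d)**2 = (-6)**2 = 36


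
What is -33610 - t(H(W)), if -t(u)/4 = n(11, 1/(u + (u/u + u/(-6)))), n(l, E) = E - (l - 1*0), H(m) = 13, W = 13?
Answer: -2389410/71 ≈ -33654.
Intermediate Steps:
n(l, E) = E - l (n(l, E) = E - (l + 0) = E - l)
t(u) = 44 - 4/(1 + 5*u/6) (t(u) = -4*(1/(u + (u/u + u/(-6))) - 1*11) = -4*(1/(u + (1 + u*(-⅙))) - 11) = -4*(1/(u + (1 - u/6)) - 11) = -4*(1/(1 + 5*u/6) - 11) = -4*(-11 + 1/(1 + 5*u/6)) = 44 - 4/(1 + 5*u/6))
-33610 - t(H(W)) = -33610 - 20*(12 + 11*13)/(6 + 5*13) = -33610 - 20*(12 + 143)/(6 + 65) = -33610 - 20*155/71 = -33610 - 1*3100/71 = -33610 - 3100/71 = -2389410/71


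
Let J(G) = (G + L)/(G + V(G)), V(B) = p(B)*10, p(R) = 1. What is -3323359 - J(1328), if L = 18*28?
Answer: -2223328087/669 ≈ -3.3234e+6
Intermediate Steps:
L = 504
V(B) = 10 (V(B) = 1*10 = 10)
J(G) = (504 + G)/(10 + G) (J(G) = (G + 504)/(G + 10) = (504 + G)/(10 + G))
-3323359 - J(1328) = -3323359 - (504 + 1328)/(10 + 1328) = -3323359 - 1832/1338 = -3323359 - 1*916/669 = -3323359 - 916/669 = -2223328087/669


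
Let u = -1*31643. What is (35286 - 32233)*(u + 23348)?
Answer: -25324635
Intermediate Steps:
u = -31643
(35286 - 32233)*(u + 23348) = (35286 - 32233)*(-31643 + 23348) = 3053*(-8295) = -25324635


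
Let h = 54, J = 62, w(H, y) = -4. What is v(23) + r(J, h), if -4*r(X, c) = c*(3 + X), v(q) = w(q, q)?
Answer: -1763/2 ≈ -881.50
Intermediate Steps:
v(q) = -4
r(X, c) = -c*(3 + X)/4
v(23) + r(J, h) = -4 - ¼*54*(3 + 62) = -4 - ¼*54*65 = -4 - 1755/2 = -1763/2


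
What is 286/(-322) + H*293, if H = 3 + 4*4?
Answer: 896144/161 ≈ 5566.1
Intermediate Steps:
H = 19 (H = 3 + 16 = 19)
286/(-322) + H*293 = 286/(-322) + 19*293 = 286*(-1/322) + 5567 = -143/161 + 5567 = 896144/161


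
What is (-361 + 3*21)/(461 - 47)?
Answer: -149/207 ≈ -0.71981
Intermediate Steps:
(-361 + 3*21)/(461 - 47) = (-361 + 63)/414 = -298*1/414 = -149/207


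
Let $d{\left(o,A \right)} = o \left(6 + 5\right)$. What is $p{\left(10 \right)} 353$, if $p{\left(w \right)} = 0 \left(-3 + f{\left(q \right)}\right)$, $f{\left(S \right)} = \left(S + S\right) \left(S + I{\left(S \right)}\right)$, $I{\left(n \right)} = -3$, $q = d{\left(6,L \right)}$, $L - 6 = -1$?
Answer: $0$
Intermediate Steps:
$L = 5$ ($L = 6 - 1 = 5$)
$d{\left(o,A \right)} = 11 o$ ($d{\left(o,A \right)} = o 11 = 11 o$)
$q = 66$ ($q = 11 \cdot 6 = 66$)
$f{\left(S \right)} = 2 S \left(-3 + S\right)$ ($f{\left(S \right)} = \left(S + S\right) \left(S - 3\right) = 2 S \left(-3 + S\right)$)
$p{\left(w \right)} = 0$ ($p{\left(w \right)} = 0 \left(-3 + 2 \cdot 66 \left(-3 + 66\right)\right) = 0 \left(-3 + 2 \cdot 66 \cdot 63\right) = 0 \left(-3 + 8316\right) = 0 \cdot 8313 = 0$)
$p{\left(10 \right)} 353 = 0 \cdot 353 = 0$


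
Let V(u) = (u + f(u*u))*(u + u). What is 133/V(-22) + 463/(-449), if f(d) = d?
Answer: -1353083/1303896 ≈ -1.0377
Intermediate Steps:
V(u) = 2*u*(u + u**2) (V(u) = (u + u*u)*(u + u) = (u + u**2)*(2*u) = 2*u*(u + u**2))
133/V(-22) + 463/(-449) = 133/((2*(-22)**2*(1 - 22))) + 463/(-449) = 133/((2*484*(-21))) + 463*(-1/449) = 133/(-20328) - 463/449 = 133*(-1/20328) - 463/449 = -19/2904 - 463/449 = -1353083/1303896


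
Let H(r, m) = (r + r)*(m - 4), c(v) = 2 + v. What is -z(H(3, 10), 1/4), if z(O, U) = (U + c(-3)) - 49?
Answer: 199/4 ≈ 49.750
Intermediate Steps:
H(r, m) = 2*r*(-4 + m) (H(r, m) = (2*r)*(-4 + m) = 2*r*(-4 + m))
z(O, U) = -50 + U (z(O, U) = (U + (2 - 3)) - 49 = (U - 1) - 49 = (-1 + U) - 49 = -50 + U)
-z(H(3, 10), 1/4) = -(-50 + 1/4) = -(-50 + ¼) = -1*(-199/4) = 199/4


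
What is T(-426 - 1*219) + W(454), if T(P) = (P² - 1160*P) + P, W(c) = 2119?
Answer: 1165699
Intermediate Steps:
T(P) = P² - 1159*P
T(-426 - 1*219) + W(454) = (-426 - 1*219)*(-1159 + (-426 - 1*219)) + 2119 = (-426 - 219)*(-1159 + (-426 - 219)) + 2119 = -645*(-1159 - 645) + 2119 = -645*(-1804) + 2119 = 1163580 + 2119 = 1165699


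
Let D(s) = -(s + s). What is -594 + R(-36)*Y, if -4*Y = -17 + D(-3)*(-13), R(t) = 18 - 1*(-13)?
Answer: 569/4 ≈ 142.25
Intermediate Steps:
R(t) = 31 (R(t) = 18 + 13 = 31)
D(s) = -2*s
Y = 95/4 (Y = -(-17 - 2*(-3)*(-13))/4 = -(-17 + 6*(-13))/4 = -(-17 - 78)/4 = -¼*(-95) = 95/4 ≈ 23.750)
-594 + R(-36)*Y = -594 + 31*(95/4) = -594 + 2945/4 = 569/4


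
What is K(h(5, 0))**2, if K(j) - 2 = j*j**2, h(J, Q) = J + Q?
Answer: 16129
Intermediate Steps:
K(j) = 2 + j**3 (K(j) = 2 + j*j**2 = 2 + j**3)
K(h(5, 0))**2 = (2 + (5 + 0)**3)**2 = (2 + 5**3)**2 = (2 + 125)**2 = 127**2 = 16129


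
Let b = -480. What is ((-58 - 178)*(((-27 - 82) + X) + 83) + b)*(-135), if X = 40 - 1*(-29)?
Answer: 1434780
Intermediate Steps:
X = 69 (X = 40 + 29 = 69)
((-58 - 178)*(((-27 - 82) + X) + 83) + b)*(-135) = ((-58 - 178)*(((-27 - 82) + 69) + 83) - 480)*(-135) = (-236*((-109 + 69) + 83) - 480)*(-135) = (-236*(-40 + 83) - 480)*(-135) = (-236*43 - 480)*(-135) = (-10148 - 480)*(-135) = -10628*(-135) = 1434780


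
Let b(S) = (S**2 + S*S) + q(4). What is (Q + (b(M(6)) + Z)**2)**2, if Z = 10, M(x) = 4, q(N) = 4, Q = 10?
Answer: 4519876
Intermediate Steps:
b(S) = 4 + 2*S**2 (b(S) = (S**2 + S*S) + 4 = (S**2 + S**2) + 4 = 2*S**2 + 4 = 4 + 2*S**2)
(Q + (b(M(6)) + Z)**2)**2 = (10 + ((4 + 2*4**2) + 10)**2)**2 = (10 + ((4 + 2*16) + 10)**2)**2 = (10 + ((4 + 32) + 10)**2)**2 = (10 + (36 + 10)**2)**2 = (10 + 46**2)**2 = (10 + 2116)**2 = 2126**2 = 4519876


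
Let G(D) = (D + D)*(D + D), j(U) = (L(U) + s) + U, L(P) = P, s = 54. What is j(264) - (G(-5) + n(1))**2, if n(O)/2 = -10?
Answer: -5818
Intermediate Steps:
n(O) = -20 (n(O) = 2*(-10) = -20)
j(U) = 54 + 2*U (j(U) = (U + 54) + U = (54 + U) + U = 54 + 2*U)
G(D) = 4*D**2 (G(D) = (2*D)*(2*D) = 4*D**2)
j(264) - (G(-5) + n(1))**2 = (54 + 2*264) - (4*(-5)**2 - 20)**2 = (54 + 528) - (4*25 - 20)**2 = 582 - (100 - 20)**2 = 582 - 1*80**2 = 582 - 1*6400 = 582 - 6400 = -5818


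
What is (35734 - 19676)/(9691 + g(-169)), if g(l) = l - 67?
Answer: 518/305 ≈ 1.6984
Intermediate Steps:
g(l) = -67 + l
(35734 - 19676)/(9691 + g(-169)) = (35734 - 19676)/(9691 + (-67 - 169)) = 16058/(9691 - 236) = 16058/9455 = 16058*(1/9455) = 518/305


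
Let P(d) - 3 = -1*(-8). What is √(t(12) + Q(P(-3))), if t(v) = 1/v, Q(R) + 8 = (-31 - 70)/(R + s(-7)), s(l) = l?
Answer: I*√1194/6 ≈ 5.759*I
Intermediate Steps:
P(d) = 11 (P(d) = 3 - 1*(-8) = 3 + 8 = 11)
Q(R) = -8 - 101/(-7 + R) (Q(R) = -8 + (-31 - 70)/(R - 7) = -8 - 101/(-7 + R))
√(t(12) + Q(P(-3))) = √(1/12 + (-45 - 8*11)/(-7 + 11)) = √(1/12 + (-45 - 88)/4) = √(1/12 + (¼)*(-133)) = √(1/12 - 133/4) = √(-199/6) = I*√1194/6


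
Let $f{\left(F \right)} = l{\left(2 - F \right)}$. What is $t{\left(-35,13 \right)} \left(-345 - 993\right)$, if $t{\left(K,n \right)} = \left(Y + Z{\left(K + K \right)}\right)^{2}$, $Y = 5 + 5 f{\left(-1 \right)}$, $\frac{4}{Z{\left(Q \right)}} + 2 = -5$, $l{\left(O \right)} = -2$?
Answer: $- \frac{2035098}{49} \approx -41533.0$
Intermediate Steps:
$f{\left(F \right)} = -2$
$Z{\left(Q \right)} = - \frac{4}{7}$ ($Z{\left(Q \right)} = \frac{4}{-2 - 5} = \frac{4}{-7} = 4 \left(- \frac{1}{7}\right) = - \frac{4}{7}$)
$Y = -5$ ($Y = 5 + 5 \left(-2\right) = 5 - 10 = -5$)
$t{\left(K,n \right)} = \frac{1521}{49}$ ($t{\left(K,n \right)} = \left(-5 - \frac{4}{7}\right)^{2} = \left(- \frac{39}{7}\right)^{2} = \frac{1521}{49}$)
$t{\left(-35,13 \right)} \left(-345 - 993\right) = \frac{1521 \left(-345 - 993\right)}{49} = \frac{1521}{49} \left(-1338\right) = - \frac{2035098}{49}$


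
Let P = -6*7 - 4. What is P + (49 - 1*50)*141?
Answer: -187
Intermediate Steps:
P = -46 (P = -42 - 4 = -46)
P + (49 - 1*50)*141 = -46 + (49 - 1*50)*141 = -46 + (49 - 50)*141 = -46 - 1*141 = -46 - 141 = -187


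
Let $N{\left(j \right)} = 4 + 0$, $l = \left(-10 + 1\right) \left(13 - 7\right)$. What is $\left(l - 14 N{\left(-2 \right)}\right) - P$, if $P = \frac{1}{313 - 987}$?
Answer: $- \frac{74139}{674} \approx -110.0$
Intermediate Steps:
$l = -54$ ($l = \left(-9\right) 6 = -54$)
$N{\left(j \right)} = 4$
$P = - \frac{1}{674}$ ($P = \frac{1}{-674} = - \frac{1}{674} \approx -0.0014837$)
$\left(l - 14 N{\left(-2 \right)}\right) - P = \left(-54 - 56\right) - - \frac{1}{674} = \left(-54 - 56\right) + \frac{1}{674} = -110 + \frac{1}{674} = - \frac{74139}{674}$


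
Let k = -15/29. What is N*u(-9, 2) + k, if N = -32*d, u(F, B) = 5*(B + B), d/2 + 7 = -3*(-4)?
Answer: -185615/29 ≈ -6400.5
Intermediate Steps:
d = 10 (d = -14 + 2*(-3*(-4)) = -14 + 2*12 = -14 + 24 = 10)
u(F, B) = 10*B (u(F, B) = 5*(2*B) = 10*B)
N = -320 (N = -32*10 = -320)
k = -15/29 (k = -15*1/29 = -15/29 ≈ -0.51724)
N*u(-9, 2) + k = -3200*2 - 15/29 = -320*20 - 15/29 = -6400 - 15/29 = -185615/29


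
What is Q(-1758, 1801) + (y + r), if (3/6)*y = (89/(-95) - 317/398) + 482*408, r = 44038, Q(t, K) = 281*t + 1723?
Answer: -1038422662/18905 ≈ -54928.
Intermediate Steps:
Q(t, K) = 1723 + 281*t
y = 7435497823/18905 (y = 2*((89/(-95) - 317/398) + 482*408) = 2*((89*(-1/95) - 317*1/398) + 196656) = 2*((-89/95 - 317/398) + 196656) = 2*(-65537/37810 + 196656) = 2*(7435497823/37810) = 7435497823/18905 ≈ 3.9331e+5)
Q(-1758, 1801) + (y + r) = (1723 + 281*(-1758)) + (7435497823/18905 + 44038) = (1723 - 493998) + 8268036213/18905 = -492275 + 8268036213/18905 = -1038422662/18905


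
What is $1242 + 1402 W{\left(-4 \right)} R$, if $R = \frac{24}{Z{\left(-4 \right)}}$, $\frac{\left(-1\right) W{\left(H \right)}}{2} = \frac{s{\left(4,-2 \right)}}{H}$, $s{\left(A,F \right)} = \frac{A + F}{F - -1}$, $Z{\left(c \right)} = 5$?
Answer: $- \frac{27438}{5} \approx -5487.6$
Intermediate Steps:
$s{\left(A,F \right)} = \frac{A + F}{1 + F}$ ($s{\left(A,F \right)} = \frac{A + F}{F + \left(-3 + 4\right)} = \frac{A + F}{F + 1} = \frac{A + F}{1 + F}$)
$W{\left(H \right)} = \frac{4}{H}$ ($W{\left(H \right)} = - 2 \frac{\frac{1}{1 - 2} \left(4 - 2\right)}{H} = - 2 \frac{\frac{1}{-1} \cdot 2}{H} = - 2 \frac{\left(-1\right) 2}{H} = - 2 \left(- \frac{2}{H}\right) = \frac{4}{H}$)
$R = \frac{24}{5} \approx 4.8$
$1242 + 1402 W{\left(-4 \right)} R = 1242 + 1402 \frac{4}{-4} \cdot \frac{24}{5} = 1242 + 1402 \cdot 4 \left(- \frac{1}{4}\right) \frac{24}{5} = 1242 + 1402 \left(\left(-1\right) \frac{24}{5}\right) = 1242 + 1402 \left(- \frac{24}{5}\right) = 1242 - \frac{33648}{5} = - \frac{27438}{5}$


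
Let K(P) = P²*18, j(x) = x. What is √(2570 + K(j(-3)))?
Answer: 2*√683 ≈ 52.269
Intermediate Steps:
K(P) = 18*P²
√(2570 + K(j(-3))) = √(2570 + 18*(-3)²) = √(2570 + 18*9) = √(2570 + 162) = √2732 = 2*√683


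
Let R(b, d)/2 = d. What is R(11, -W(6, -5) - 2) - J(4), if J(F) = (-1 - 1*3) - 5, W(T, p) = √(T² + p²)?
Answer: 5 - 2*√61 ≈ -10.620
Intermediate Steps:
J(F) = -9 (J(F) = (-1 - 3) - 5 = -4 - 5 = -9)
R(b, d) = 2*d
R(11, -W(6, -5) - 2) - J(4) = 2*(-√(6² + (-5)²) - 2) - 1*(-9) = 2*(-√(36 + 25) - 2) + 9 = 2*(-√61 - 2) + 9 = 2*(-2 - √61) + 9 = (-4 - 2*√61) + 9 = 5 - 2*√61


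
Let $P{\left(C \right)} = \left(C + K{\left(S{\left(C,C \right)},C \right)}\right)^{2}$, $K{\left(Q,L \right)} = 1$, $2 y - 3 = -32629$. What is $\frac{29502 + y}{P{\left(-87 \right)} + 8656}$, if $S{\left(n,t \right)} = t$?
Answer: $\frac{13189}{16052} \approx 0.82164$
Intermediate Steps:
$y = -16313$ ($y = \frac{3}{2} + \frac{1}{2} \left(-32629\right) = \frac{3}{2} - \frac{32629}{2} = -16313$)
$P{\left(C \right)} = \left(1 + C\right)^{2}$ ($P{\left(C \right)} = \left(C + 1\right)^{2} = \left(1 + C\right)^{2}$)
$\frac{29502 + y}{P{\left(-87 \right)} + 8656} = \frac{29502 - 16313}{\left(1 - 87\right)^{2} + 8656} = \frac{13189}{\left(-86\right)^{2} + 8656} = \frac{13189}{7396 + 8656} = \frac{13189}{16052}$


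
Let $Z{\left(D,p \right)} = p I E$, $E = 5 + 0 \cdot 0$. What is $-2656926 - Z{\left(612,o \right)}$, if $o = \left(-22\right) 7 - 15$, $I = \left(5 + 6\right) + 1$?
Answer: $-2646786$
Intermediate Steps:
$I = 12$ ($I = 11 + 1 = 12$)
$o = -169$ ($o = -154 - 15 = -169$)
$E = 5$ ($E = 5 + 0 = 5$)
$Z{\left(D,p \right)} = 60 p$ ($Z{\left(D,p \right)} = p 12 \cdot 5 = 12 p 5 = 60 p$)
$-2656926 - Z{\left(612,o \right)} = -2656926 - 60 \left(-169\right) = -2656926 - -10140 = -2656926 + 10140 = -2646786$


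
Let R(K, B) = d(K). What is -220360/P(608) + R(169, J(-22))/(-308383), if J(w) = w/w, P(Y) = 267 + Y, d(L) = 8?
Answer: -1941579568/7709575 ≈ -251.84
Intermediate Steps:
J(w) = 1
R(K, B) = 8
-220360/P(608) + R(169, J(-22))/(-308383) = -220360/(267 + 608) + 8/(-308383) = -220360/875 + 8*(-1/308383) = -220360*1/875 - 8/308383 = -6296/25 - 8/308383 = -1941579568/7709575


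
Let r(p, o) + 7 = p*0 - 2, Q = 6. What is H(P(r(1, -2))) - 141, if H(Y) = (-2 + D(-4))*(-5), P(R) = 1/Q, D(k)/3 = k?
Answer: -71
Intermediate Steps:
r(p, o) = -9 (r(p, o) = -7 + (p*0 - 2) = -7 + (0 - 2) = -7 - 2 = -9)
D(k) = 3*k
P(R) = 1/6
H(Y) = 70 (H(Y) = (-2 + 3*(-4))*(-5) = (-2 - 12)*(-5) = -14*(-5) = 70)
H(P(r(1, -2))) - 141 = 70 - 141 = -71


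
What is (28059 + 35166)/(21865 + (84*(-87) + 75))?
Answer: 63225/14632 ≈ 4.3210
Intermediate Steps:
(28059 + 35166)/(21865 + (84*(-87) + 75)) = 63225/(21865 + (-7308 + 75)) = 63225/(21865 - 7233) = 63225/14632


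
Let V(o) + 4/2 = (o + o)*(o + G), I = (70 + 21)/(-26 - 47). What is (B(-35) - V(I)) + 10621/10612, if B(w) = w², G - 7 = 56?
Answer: 78151782377/56551348 ≈ 1382.0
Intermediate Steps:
I = -91/73 (I = 91/(-73) = 91*(-1/73) = -91/73 ≈ -1.2466)
G = 63 (G = 7 + 56 = 63)
V(o) = -2 + 2*o*(63 + o) (V(o) = -2 + (o + o)*(o + 63) = -2 + (2*o)*(63 + o) = -2 + 2*o*(63 + o))
(B(-35) - V(I)) + 10621/10612 = ((-35)² - (-2 + 2*(-91/73)² + 126*(-91/73))) + 10621/10612 = (1225 - (-2 + 2*(8281/5329) - 11466/73)) + 10621*(1/10612) = (1225 - (-2 + 16562/5329 - 11466/73)) + 10621/10612 = (1225 - 1*(-831114/5329)) + 10621/10612 = (1225 + 831114/5329) + 10621/10612 = 7359139/5329 + 10621/10612 = 78151782377/56551348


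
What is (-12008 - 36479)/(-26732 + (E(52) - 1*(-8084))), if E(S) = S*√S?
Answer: 113023197/43450912 + 630331*√13/43450912 ≈ 2.6535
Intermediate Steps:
E(S) = S^(3/2)
(-12008 - 36479)/(-26732 + (E(52) - 1*(-8084))) = (-12008 - 36479)/(-26732 + (52^(3/2) - 1*(-8084))) = -48487/(-26732 + (104*√13 + 8084)) = -48487/(-26732 + (8084 + 104*√13)) = -48487/(-18648 + 104*√13)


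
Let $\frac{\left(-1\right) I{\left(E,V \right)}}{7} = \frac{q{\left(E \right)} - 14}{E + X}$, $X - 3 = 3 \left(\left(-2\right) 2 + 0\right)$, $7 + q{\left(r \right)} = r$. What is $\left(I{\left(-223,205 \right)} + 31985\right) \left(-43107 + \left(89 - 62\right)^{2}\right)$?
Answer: $- \frac{39299301867}{29} \approx -1.3551 \cdot 10^{9}$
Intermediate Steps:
$q{\left(r \right)} = -7 + r$
$X = -9$ ($X = 3 + 3 \left(\left(-2\right) 2 + 0\right) = 3 + 3 \left(-4 + 0\right) = 3 + 3 \left(-4\right) = 3 - 12 = -9$)
$I{\left(E,V \right)} = - \frac{7 \left(-21 + E\right)}{-9 + E}$ ($I{\left(E,V \right)} = - 7 \frac{\left(-7 + E\right) - 14}{E - 9} = - 7 \frac{-21 + E}{-9 + E} = - \frac{7 \left(-21 + E\right)}{-9 + E}$)
$\left(I{\left(-223,205 \right)} + 31985\right) \left(-43107 + \left(89 - 62\right)^{2}\right) = \left(\frac{7 \left(21 - -223\right)}{-9 - 223} + 31985\right) \left(-43107 + \left(89 - 62\right)^{2}\right) = \left(\frac{7 \left(21 + 223\right)}{-232} + 31985\right) \left(-43107 + 27^{2}\right) = \left(7 \left(- \frac{1}{232}\right) 244 + 31985\right) \left(-43107 + 729\right) = \left(- \frac{427}{58} + 31985\right) \left(-42378\right) = \frac{1854703}{58} \left(-42378\right) = - \frac{39299301867}{29}$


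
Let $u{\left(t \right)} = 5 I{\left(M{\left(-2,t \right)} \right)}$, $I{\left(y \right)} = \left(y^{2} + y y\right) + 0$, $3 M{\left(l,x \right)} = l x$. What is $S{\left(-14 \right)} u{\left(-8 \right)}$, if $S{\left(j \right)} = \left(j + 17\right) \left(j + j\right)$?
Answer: $- \frac{71680}{3} \approx -23893.0$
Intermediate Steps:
$M{\left(l,x \right)} = \frac{l x}{3}$
$I{\left(y \right)} = 2 y^{2}$ ($I{\left(y \right)} = \left(y^{2} + y^{2}\right) + 0 = 2 y^{2} + 0 = 2 y^{2}$)
$S{\left(j \right)} = 2 j \left(17 + j\right)$ ($S{\left(j \right)} = \left(17 + j\right) 2 j = 2 j \left(17 + j\right)$)
$u{\left(t \right)} = \frac{40 t^{2}}{9}$ ($u{\left(t \right)} = 5 \cdot 2 \left(\frac{1}{3} \left(-2\right) t\right)^{2} = 5 \cdot 2 \left(- \frac{2 t}{3}\right)^{2} = 5 \cdot 2 \frac{4 t^{2}}{9} = 5 \frac{8 t^{2}}{9} = \frac{40 t^{2}}{9}$)
$S{\left(-14 \right)} u{\left(-8 \right)} = 2 \left(-14\right) \left(17 - 14\right) \frac{40 \left(-8\right)^{2}}{9} = 2 \left(-14\right) 3 \cdot \frac{40}{9} \cdot 64 = \left(-84\right) \frac{2560}{9} = - \frac{71680}{3}$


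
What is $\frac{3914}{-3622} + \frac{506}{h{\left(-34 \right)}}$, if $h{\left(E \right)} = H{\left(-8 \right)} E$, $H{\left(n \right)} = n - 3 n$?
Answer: $- \frac{990487}{492592} \approx -2.0108$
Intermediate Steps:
$H{\left(n \right)} = - 2 n$
$h{\left(E \right)} = 16 E$ ($h{\left(E \right)} = \left(-2\right) \left(-8\right) E = 16 E$)
$\frac{3914}{-3622} + \frac{506}{h{\left(-34 \right)}} = \frac{3914}{-3622} + \frac{506}{16 \left(-34\right)} = 3914 \left(- \frac{1}{3622}\right) + \frac{506}{-544} = - \frac{1957}{1811} + 506 \left(- \frac{1}{544}\right) = - \frac{1957}{1811} - \frac{253}{272} = - \frac{990487}{492592}$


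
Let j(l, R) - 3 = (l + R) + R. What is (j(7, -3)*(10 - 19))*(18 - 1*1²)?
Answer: -612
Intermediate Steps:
j(l, R) = 3 + l + 2*R (j(l, R) = 3 + ((l + R) + R) = 3 + ((R + l) + R) = 3 + (l + 2*R) = 3 + l + 2*R)
(j(7, -3)*(10 - 19))*(18 - 1*1²) = ((3 + 7 + 2*(-3))*(10 - 19))*(18 - 1*1²) = ((3 + 7 - 6)*(-9))*(18 - 1*1) = (4*(-9))*(18 - 1) = -36*17 = -612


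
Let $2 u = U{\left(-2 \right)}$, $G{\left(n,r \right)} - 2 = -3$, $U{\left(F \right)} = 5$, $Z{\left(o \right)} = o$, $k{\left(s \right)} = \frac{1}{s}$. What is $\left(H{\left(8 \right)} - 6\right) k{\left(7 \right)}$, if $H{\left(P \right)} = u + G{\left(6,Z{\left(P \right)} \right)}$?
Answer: $- \frac{9}{14} \approx -0.64286$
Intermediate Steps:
$G{\left(n,r \right)} = -1$ ($G{\left(n,r \right)} = 2 - 3 = -1$)
$u = \frac{5}{2}$ ($u = \frac{1}{2} \cdot 5 = \frac{5}{2} \approx 2.5$)
$H{\left(P \right)} = \frac{3}{2}$ ($H{\left(P \right)} = \frac{5}{2} - 1 = \frac{3}{2}$)
$\left(H{\left(8 \right)} - 6\right) k{\left(7 \right)} = \frac{\frac{3}{2} - 6}{7} = \left(\frac{3}{2} - 6\right) \frac{1}{7} = \left(- \frac{9}{2}\right) \frac{1}{7} = - \frac{9}{14}$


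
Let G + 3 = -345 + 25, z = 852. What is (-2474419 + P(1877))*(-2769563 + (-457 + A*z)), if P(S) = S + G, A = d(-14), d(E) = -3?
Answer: 6856206150240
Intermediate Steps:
A = -3
G = -323 (G = -3 + (-345 + 25) = -3 - 320 = -323)
P(S) = -323 + S (P(S) = S - 323 = -323 + S)
(-2474419 + P(1877))*(-2769563 + (-457 + A*z)) = (-2474419 + (-323 + 1877))*(-2769563 + (-457 - 3*852)) = (-2474419 + 1554)*(-2769563 + (-457 - 2556)) = -2472865*(-2769563 - 3013) = -2472865*(-2772576) = 6856206150240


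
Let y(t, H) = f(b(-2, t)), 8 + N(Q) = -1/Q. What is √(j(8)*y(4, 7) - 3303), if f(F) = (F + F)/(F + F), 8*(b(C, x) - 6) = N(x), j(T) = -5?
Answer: 2*I*√827 ≈ 57.515*I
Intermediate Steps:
N(Q) = -8 - 1/Q
b(C, x) = 5 - 1/(8*x) (b(C, x) = 6 + (-8 - 1/x)/8 = 6 + (-1 - 1/(8*x)) = 5 - 1/(8*x))
f(F) = 1 (f(F) = (2*F)/((2*F)) = (2*F)*(1/(2*F)) = 1)
y(t, H) = 1
√(j(8)*y(4, 7) - 3303) = √(-5*1 - 3303) = √(-5 - 3303) = √(-3308) = 2*I*√827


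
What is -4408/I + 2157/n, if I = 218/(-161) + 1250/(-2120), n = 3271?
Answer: 492277660513/217001411 ≈ 2268.5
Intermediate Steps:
I = -66341/34132 (I = 218*(-1/161) + 1250*(-1/2120) = -218/161 - 125/212 = -66341/34132 ≈ -1.9437)
-4408/I + 2157/n = -4408/(-66341/34132) + 2157/3271 = -4408*(-34132/66341) + 2157*(1/3271) = 150453856/66341 + 2157/3271 = 492277660513/217001411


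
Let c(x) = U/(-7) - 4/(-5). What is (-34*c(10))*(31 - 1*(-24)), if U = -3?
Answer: -16082/7 ≈ -2297.4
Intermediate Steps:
c(x) = 43/35 (c(x) = -3/(-7) - 4/(-5) = -3*(-1/7) - 4*(-1/5) = 3/7 + 4/5 = 43/35)
(-34*c(10))*(31 - 1*(-24)) = (-34*43/35)*(31 - 1*(-24)) = -1462*(31 + 24)/35 = -1462/35*55 = -16082/7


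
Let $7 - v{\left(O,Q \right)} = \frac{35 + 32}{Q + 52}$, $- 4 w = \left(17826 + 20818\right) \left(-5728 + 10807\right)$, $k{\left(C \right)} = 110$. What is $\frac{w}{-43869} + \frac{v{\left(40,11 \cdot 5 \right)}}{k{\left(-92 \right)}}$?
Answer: $\frac{8750952368}{7823305} \approx 1118.6$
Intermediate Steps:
$w = -49068219$ ($w = - \frac{\left(17826 + 20818\right) \left(-5728 + 10807\right)}{4} = - \frac{38644 \cdot 5079}{4} = \left(- \frac{1}{4}\right) 196272876 = -49068219$)
$v{\left(O,Q \right)} = 7 - \frac{67}{52 + Q}$ ($v{\left(O,Q \right)} = 7 - \frac{35 + 32}{Q + 52} = 7 - \frac{67}{52 + Q}$)
$\frac{w}{-43869} + \frac{v{\left(40,11 \cdot 5 \right)}}{k{\left(-92 \right)}} = - \frac{49068219}{-43869} + \frac{\frac{1}{52 + 11 \cdot 5} \left(297 + 7 \cdot 11 \cdot 5\right)}{110} = \left(-49068219\right) \left(- \frac{1}{43869}\right) + \frac{297 + 7 \cdot 55}{52 + 55} \cdot \frac{1}{110} = \frac{16356073}{14623} + \frac{297 + 385}{107} \cdot \frac{1}{110} = \frac{16356073}{14623} + \frac{1}{107} \cdot 682 \cdot \frac{1}{110} = \frac{16356073}{14623} + \frac{682}{107} \cdot \frac{1}{110} = \frac{16356073}{14623} + \frac{31}{535} = \frac{8750952368}{7823305}$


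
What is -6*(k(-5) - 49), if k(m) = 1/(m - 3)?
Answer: 1179/4 ≈ 294.75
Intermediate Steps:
k(m) = 1/(-3 + m)
-6*(k(-5) - 49) = -6*(1/(-3 - 5) - 49) = -6*(1/(-8) - 49) = -6*(-⅛ - 49) = -6*(-393/8) = 1179/4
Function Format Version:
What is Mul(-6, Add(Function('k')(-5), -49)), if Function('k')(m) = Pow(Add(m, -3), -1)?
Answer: Rational(1179, 4) ≈ 294.75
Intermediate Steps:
Function('k')(m) = Pow(Add(-3, m), -1)
Mul(-6, Add(Function('k')(-5), -49)) = Mul(-6, Add(Pow(Add(-3, -5), -1), -49)) = Mul(-6, Add(Pow(-8, -1), -49)) = Mul(-6, Add(Rational(-1, 8), -49)) = Mul(-6, Rational(-393, 8)) = Rational(1179, 4)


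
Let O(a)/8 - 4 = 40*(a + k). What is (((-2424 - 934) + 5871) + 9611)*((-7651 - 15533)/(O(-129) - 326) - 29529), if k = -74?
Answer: -1668662649612/4661 ≈ -3.5801e+8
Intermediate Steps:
O(a) = -23648 + 320*a (O(a) = 32 + 8*(40*(a - 74)) = 32 + 8*(40*(-74 + a)) = 32 + 8*(-2960 + 40*a) = 32 + (-23680 + 320*a) = -23648 + 320*a)
(((-2424 - 934) + 5871) + 9611)*((-7651 - 15533)/(O(-129) - 326) - 29529) = (((-2424 - 934) + 5871) + 9611)*((-7651 - 15533)/((-23648 + 320*(-129)) - 326) - 29529) = ((-3358 + 5871) + 9611)*(-23184/((-23648 - 41280) - 326) - 29529) = (2513 + 9611)*(-23184/(-64928 - 326) - 29529) = 12124*(-23184/(-65254) - 29529) = 12124*(-23184*(-1/65254) - 29529) = 12124*(1656/4661 - 29529) = 12124*(-137633013/4661) = -1668662649612/4661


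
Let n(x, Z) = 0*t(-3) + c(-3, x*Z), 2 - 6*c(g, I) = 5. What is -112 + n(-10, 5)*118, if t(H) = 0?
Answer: -171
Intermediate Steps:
c(g, I) = -½ (c(g, I) = ⅓ - ⅙*5 = ⅓ - ⅚ = -½)
n(x, Z) = -½ (n(x, Z) = 0*0 - ½ = 0 - ½ = -½)
-112 + n(-10, 5)*118 = -112 - ½*118 = -112 - 59 = -171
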